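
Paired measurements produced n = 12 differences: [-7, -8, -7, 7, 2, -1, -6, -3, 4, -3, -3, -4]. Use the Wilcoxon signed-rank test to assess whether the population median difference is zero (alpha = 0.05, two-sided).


Step 1: Drop any zero differences (none here) and take |d_i|.
|d| = [7, 8, 7, 7, 2, 1, 6, 3, 4, 3, 3, 4]
Step 2: Midrank |d_i| (ties get averaged ranks).
ranks: |7|->10, |8|->12, |7|->10, |7|->10, |2|->2, |1|->1, |6|->8, |3|->4, |4|->6.5, |3|->4, |3|->4, |4|->6.5
Step 3: Attach original signs; sum ranks with positive sign and with negative sign.
W+ = 10 + 2 + 6.5 = 18.5
W- = 10 + 12 + 10 + 1 + 8 + 4 + 4 + 4 + 6.5 = 59.5
(Check: W+ + W- = 78 should equal n(n+1)/2 = 78.)
Step 4: Test statistic W = min(W+, W-) = 18.5.
Step 5: Ties in |d|, so use the tie-corrected normal approximation.
        E[W] = n(n+1)/4 = 12*13/4 = 39.
        Tie groups: |d|=3 (t=3), |d|=4 (t=2), |d|=7 (t=3); sum(t^3 - t) = 54.
        Var[W] = n(n+1)(2n+1)/24 - sum(t^3-t)/48 = 3900/24 - 54/48 = 161.375.
        z = (W - E[W]) / sqrt(Var[W]) = (18.5 - 39) / 12.7033 = -1.6137.
        Two-sided p = 2*Phi(z) = 0.106582.
Step 6: alpha = 0.05. fail to reject H0.

W+ = 18.5, W- = 59.5, W = min = 18.5, p = 0.106582, fail to reject H0.


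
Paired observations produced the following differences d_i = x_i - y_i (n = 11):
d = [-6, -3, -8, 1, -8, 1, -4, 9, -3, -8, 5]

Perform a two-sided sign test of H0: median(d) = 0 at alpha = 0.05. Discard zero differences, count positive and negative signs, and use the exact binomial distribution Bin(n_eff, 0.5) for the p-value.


Step 1: Discard zero differences. Original n = 11; n_eff = number of nonzero differences = 11.
Nonzero differences (with sign): -6, -3, -8, +1, -8, +1, -4, +9, -3, -8, +5
Step 2: Count signs: positive = 4, negative = 7.
Step 3: Under H0: P(positive) = 0.5, so the number of positives S ~ Bin(11, 0.5).
Step 4: Two-sided exact p-value = sum of Bin(11,0.5) probabilities at or below the observed probability = 0.548828.
Step 5: alpha = 0.05. fail to reject H0.

n_eff = 11, pos = 4, neg = 7, p = 0.548828, fail to reject H0.


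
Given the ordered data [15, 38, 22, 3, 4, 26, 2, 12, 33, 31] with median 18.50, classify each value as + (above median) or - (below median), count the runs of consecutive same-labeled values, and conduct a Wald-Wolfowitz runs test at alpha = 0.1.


Step 1: Compute median = 18.50; label A = above, B = below.
Labels in order: BAABBABBAA  (n_A = 5, n_B = 5)
Step 2: Count runs R = 6.
Step 3: Under H0 (random ordering), E[R] = 2*n_A*n_B/(n_A+n_B) + 1 = 2*5*5/10 + 1 = 6.0000.
        Var[R] = 2*n_A*n_B*(2*n_A*n_B - n_A - n_B) / ((n_A+n_B)^2 * (n_A+n_B-1)) = 2000/900 = 2.2222.
        SD[R] = 1.4907.
Step 4: R = E[R], so z = 0 with no continuity correction.
Step 5: Two-sided p-value via normal approximation = 2*(1 - Phi(|z|)) = 1.000000.
Step 6: alpha = 0.1. fail to reject H0.

R = 6, z = 0.0000, p = 1.000000, fail to reject H0.


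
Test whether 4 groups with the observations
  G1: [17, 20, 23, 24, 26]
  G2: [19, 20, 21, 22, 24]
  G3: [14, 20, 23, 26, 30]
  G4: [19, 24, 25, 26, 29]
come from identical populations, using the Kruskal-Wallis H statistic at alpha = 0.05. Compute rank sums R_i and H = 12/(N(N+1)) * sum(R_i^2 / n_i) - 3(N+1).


Step 1: Combine all N = 20 observations and assign midranks.
sorted (value, group, rank): (14,G3,1), (17,G1,2), (19,G2,3.5), (19,G4,3.5), (20,G1,6), (20,G2,6), (20,G3,6), (21,G2,8), (22,G2,9), (23,G1,10.5), (23,G3,10.5), (24,G1,13), (24,G2,13), (24,G4,13), (25,G4,15), (26,G1,17), (26,G3,17), (26,G4,17), (29,G4,19), (30,G3,20)
Step 2: Sum ranks within each group.
R_1 = 48.5 (n_1 = 5)
R_2 = 39.5 (n_2 = 5)
R_3 = 54.5 (n_3 = 5)
R_4 = 67.5 (n_4 = 5)
Step 3: H = 12/(N(N+1)) * sum(R_i^2/n_i) - 3(N+1)
     = 12/(20*21) * (48.5^2/5 + 39.5^2/5 + 54.5^2/5 + 67.5^2/5) - 3*21
     = 0.028571 * 2287.8 - 63
     = 2.365714.
Step 4: Ties present; correction factor C = 1 - 84/(20^3 - 20) = 0.989474. Corrected H = 2.365714 / 0.989474 = 2.390881.
Step 5: Under H0, H ~ chi^2(3); p-value = 0.495334.
Step 6: alpha = 0.05. fail to reject H0.

H = 2.3909, df = 3, p = 0.495334, fail to reject H0.


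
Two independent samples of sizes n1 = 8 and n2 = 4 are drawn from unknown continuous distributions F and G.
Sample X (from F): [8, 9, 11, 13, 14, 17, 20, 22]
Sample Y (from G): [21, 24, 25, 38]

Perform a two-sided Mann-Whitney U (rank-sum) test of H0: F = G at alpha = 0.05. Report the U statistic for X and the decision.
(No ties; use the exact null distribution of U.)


Step 1: Combine and sort all 12 observations; assign midranks.
sorted (value, group): (8,X), (9,X), (11,X), (13,X), (14,X), (17,X), (20,X), (21,Y), (22,X), (24,Y), (25,Y), (38,Y)
ranks: 8->1, 9->2, 11->3, 13->4, 14->5, 17->6, 20->7, 21->8, 22->9, 24->10, 25->11, 38->12
Step 2: Rank sum for X: R1 = 1 + 2 + 3 + 4 + 5 + 6 + 7 + 9 = 37.
Step 3: U_X = R1 - n1(n1+1)/2 = 37 - 8*9/2 = 37 - 36 = 1.
       U_Y = n1*n2 - U_X = 32 - 1 = 31.
Step 4: No ties, so the exact null distribution of U (based on enumerating the C(12,8) = 495 equally likely rank assignments) gives the two-sided p-value.
Step 5: p-value = 0.008081; compare to alpha = 0.05. reject H0.

U_X = 1, p = 0.008081, reject H0 at alpha = 0.05.


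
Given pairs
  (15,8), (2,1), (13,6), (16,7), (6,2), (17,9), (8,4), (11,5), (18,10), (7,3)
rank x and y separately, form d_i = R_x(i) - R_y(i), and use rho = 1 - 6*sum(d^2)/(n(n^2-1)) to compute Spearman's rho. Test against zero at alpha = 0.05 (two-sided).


Step 1: Rank x and y separately (midranks; no ties here).
rank(x): 15->7, 2->1, 13->6, 16->8, 6->2, 17->9, 8->4, 11->5, 18->10, 7->3
rank(y): 8->8, 1->1, 6->6, 7->7, 2->2, 9->9, 4->4, 5->5, 10->10, 3->3
Step 2: d_i = R_x(i) - R_y(i); compute d_i^2.
  (7-8)^2=1, (1-1)^2=0, (6-6)^2=0, (8-7)^2=1, (2-2)^2=0, (9-9)^2=0, (4-4)^2=0, (5-5)^2=0, (10-10)^2=0, (3-3)^2=0
sum(d^2) = 2.
Step 3: rho = 1 - 6*2 / (10*(10^2 - 1)) = 1 - 12/990 = 0.987879.
Step 4: Under H0, t = rho * sqrt((n-2)/(1-rho^2)) = 18.0003 ~ t(8).
Step 5: Two-sided p-value from the t-distribution with 8 df = 0.000000.
Step 6: alpha = 0.05. reject H0.

rho = 0.9879, p = 0.000000, reject H0 at alpha = 0.05.


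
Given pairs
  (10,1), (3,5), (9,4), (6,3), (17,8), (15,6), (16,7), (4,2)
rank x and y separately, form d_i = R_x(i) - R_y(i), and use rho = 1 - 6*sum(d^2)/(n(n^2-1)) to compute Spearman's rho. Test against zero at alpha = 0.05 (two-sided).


Step 1: Rank x and y separately (midranks; no ties here).
rank(x): 10->5, 3->1, 9->4, 6->3, 17->8, 15->6, 16->7, 4->2
rank(y): 1->1, 5->5, 4->4, 3->3, 8->8, 6->6, 7->7, 2->2
Step 2: d_i = R_x(i) - R_y(i); compute d_i^2.
  (5-1)^2=16, (1-5)^2=16, (4-4)^2=0, (3-3)^2=0, (8-8)^2=0, (6-6)^2=0, (7-7)^2=0, (2-2)^2=0
sum(d^2) = 32.
Step 3: rho = 1 - 6*32 / (8*(8^2 - 1)) = 1 - 192/504 = 0.619048.
Step 4: Under H0, t = rho * sqrt((n-2)/(1-rho^2)) = 1.9308 ~ t(6).
Step 5: Two-sided p-value from the t-distribution with 6 df = 0.101733.
Step 6: alpha = 0.05. fail to reject H0.

rho = 0.6190, p = 0.101733, fail to reject H0 at alpha = 0.05.


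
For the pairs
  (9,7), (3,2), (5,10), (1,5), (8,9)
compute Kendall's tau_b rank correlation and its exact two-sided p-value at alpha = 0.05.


Step 1: Enumerate the 10 unordered pairs (i,j) with i<j and classify each by sign(x_j-x_i) * sign(y_j-y_i).
  (1,2):dx=-6,dy=-5->C; (1,3):dx=-4,dy=+3->D; (1,4):dx=-8,dy=-2->C; (1,5):dx=-1,dy=+2->D
  (2,3):dx=+2,dy=+8->C; (2,4):dx=-2,dy=+3->D; (2,5):dx=+5,dy=+7->C; (3,4):dx=-4,dy=-5->C
  (3,5):dx=+3,dy=-1->D; (4,5):dx=+7,dy=+4->C
Step 2: C = 6, D = 4, total pairs = 10.
Step 3: tau = (C - D)/(n(n-1)/2) = (6 - 4)/10 = 0.200000.
Step 4: Exact two-sided p-value (enumerate n! = 120 permutations of y under H0): p = 0.816667.
Step 5: alpha = 0.05. fail to reject H0.

tau_b = 0.2000 (C=6, D=4), p = 0.816667, fail to reject H0.


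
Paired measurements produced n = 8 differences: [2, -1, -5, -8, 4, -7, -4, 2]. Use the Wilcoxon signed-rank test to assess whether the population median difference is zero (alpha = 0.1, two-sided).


Step 1: Drop any zero differences (none here) and take |d_i|.
|d| = [2, 1, 5, 8, 4, 7, 4, 2]
Step 2: Midrank |d_i| (ties get averaged ranks).
ranks: |2|->2.5, |1|->1, |5|->6, |8|->8, |4|->4.5, |7|->7, |4|->4.5, |2|->2.5
Step 3: Attach original signs; sum ranks with positive sign and with negative sign.
W+ = 2.5 + 4.5 + 2.5 = 9.5
W- = 1 + 6 + 8 + 7 + 4.5 = 26.5
(Check: W+ + W- = 36 should equal n(n+1)/2 = 36.)
Step 4: Test statistic W = min(W+, W-) = 9.5.
Step 5: Ties in |d|, so use the tie-corrected normal approximation.
        E[W] = n(n+1)/4 = 8*9/4 = 18.
        Tie groups: |d|=2 (t=2), |d|=4 (t=2); sum(t^3 - t) = 12.
        Var[W] = n(n+1)(2n+1)/24 - sum(t^3-t)/48 = 1224/24 - 12/48 = 50.75.
        z = (W - E[W]) / sqrt(Var[W]) = (9.5 - 18) / 7.1239 = -1.1932.
        Two-sided p = 2*Phi(z) = 0.232804.
Step 6: alpha = 0.1. fail to reject H0.

W+ = 9.5, W- = 26.5, W = min = 9.5, p = 0.232804, fail to reject H0.


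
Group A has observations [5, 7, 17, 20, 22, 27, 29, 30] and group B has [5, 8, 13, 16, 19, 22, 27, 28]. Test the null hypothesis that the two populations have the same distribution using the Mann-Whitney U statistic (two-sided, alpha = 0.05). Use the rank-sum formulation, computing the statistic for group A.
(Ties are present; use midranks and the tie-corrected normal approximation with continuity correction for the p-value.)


Step 1: Combine and sort all 16 observations; assign midranks.
sorted (value, group): (5,X), (5,Y), (7,X), (8,Y), (13,Y), (16,Y), (17,X), (19,Y), (20,X), (22,X), (22,Y), (27,X), (27,Y), (28,Y), (29,X), (30,X)
ranks: 5->1.5, 5->1.5, 7->3, 8->4, 13->5, 16->6, 17->7, 19->8, 20->9, 22->10.5, 22->10.5, 27->12.5, 27->12.5, 28->14, 29->15, 30->16
Step 2: Rank sum for X: R1 = 1.5 + 3 + 7 + 9 + 10.5 + 12.5 + 15 + 16 = 74.5.
Step 3: U_X = R1 - n1(n1+1)/2 = 74.5 - 8*9/2 = 74.5 - 36 = 38.5.
       U_Y = n1*n2 - U_X = 64 - 38.5 = 25.5.
Step 4: Ties are present, so use the tie-corrected normal approximation (with continuity correction) for the p-value.
Step 5: p-value = 0.527700; compare to alpha = 0.05. fail to reject H0.

U_X = 38.5, p = 0.527700, fail to reject H0 at alpha = 0.05.


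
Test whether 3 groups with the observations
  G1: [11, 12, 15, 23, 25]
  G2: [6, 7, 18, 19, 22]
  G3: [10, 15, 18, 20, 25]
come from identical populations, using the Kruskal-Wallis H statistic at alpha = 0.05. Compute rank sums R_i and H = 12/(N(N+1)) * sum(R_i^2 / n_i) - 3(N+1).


Step 1: Combine all N = 15 observations and assign midranks.
sorted (value, group, rank): (6,G2,1), (7,G2,2), (10,G3,3), (11,G1,4), (12,G1,5), (15,G1,6.5), (15,G3,6.5), (18,G2,8.5), (18,G3,8.5), (19,G2,10), (20,G3,11), (22,G2,12), (23,G1,13), (25,G1,14.5), (25,G3,14.5)
Step 2: Sum ranks within each group.
R_1 = 43 (n_1 = 5)
R_2 = 33.5 (n_2 = 5)
R_3 = 43.5 (n_3 = 5)
Step 3: H = 12/(N(N+1)) * sum(R_i^2/n_i) - 3(N+1)
     = 12/(15*16) * (43^2/5 + 33.5^2/5 + 43.5^2/5) - 3*16
     = 0.050000 * 972.7 - 48
     = 0.635000.
Step 4: Ties present; correction factor C = 1 - 18/(15^3 - 15) = 0.994643. Corrected H = 0.635000 / 0.994643 = 0.638420.
Step 5: Under H0, H ~ chi^2(2); p-value = 0.726723.
Step 6: alpha = 0.05. fail to reject H0.

H = 0.6384, df = 2, p = 0.726723, fail to reject H0.


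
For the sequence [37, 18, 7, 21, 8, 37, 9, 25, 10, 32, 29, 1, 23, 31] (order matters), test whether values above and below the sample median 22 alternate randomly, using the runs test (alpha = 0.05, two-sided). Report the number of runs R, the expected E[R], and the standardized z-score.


Step 1: Compute median = 22; label A = above, B = below.
Labels in order: ABBBBABABAABAA  (n_A = 7, n_B = 7)
Step 2: Count runs R = 9.
Step 3: Under H0 (random ordering), E[R] = 2*n_A*n_B/(n_A+n_B) + 1 = 2*7*7/14 + 1 = 8.0000.
        Var[R] = 2*n_A*n_B*(2*n_A*n_B - n_A - n_B) / ((n_A+n_B)^2 * (n_A+n_B-1)) = 8232/2548 = 3.2308.
        SD[R] = 1.7974.
Step 4: Continuity-corrected z = (R - 0.5 - E[R]) / SD[R] = (9 - 0.5 - 8.0000) / 1.7974 = 0.2782.
Step 5: Two-sided p-value via normal approximation = 2*(1 - Phi(|z|)) = 0.780879.
Step 6: alpha = 0.05. fail to reject H0.

R = 9, z = 0.2782, p = 0.780879, fail to reject H0.


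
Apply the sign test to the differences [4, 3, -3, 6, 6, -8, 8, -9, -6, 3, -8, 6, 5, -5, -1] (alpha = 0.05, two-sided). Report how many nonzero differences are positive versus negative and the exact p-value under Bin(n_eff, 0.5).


Step 1: Discard zero differences. Original n = 15; n_eff = number of nonzero differences = 15.
Nonzero differences (with sign): +4, +3, -3, +6, +6, -8, +8, -9, -6, +3, -8, +6, +5, -5, -1
Step 2: Count signs: positive = 8, negative = 7.
Step 3: Under H0: P(positive) = 0.5, so the number of positives S ~ Bin(15, 0.5).
Step 4: Two-sided exact p-value = sum of Bin(15,0.5) probabilities at or below the observed probability = 1.000000.
Step 5: alpha = 0.05. fail to reject H0.

n_eff = 15, pos = 8, neg = 7, p = 1.000000, fail to reject H0.


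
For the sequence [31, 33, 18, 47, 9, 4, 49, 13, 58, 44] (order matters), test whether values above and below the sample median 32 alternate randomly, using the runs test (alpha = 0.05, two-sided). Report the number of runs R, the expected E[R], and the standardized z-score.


Step 1: Compute median = 32; label A = above, B = below.
Labels in order: BABABBABAA  (n_A = 5, n_B = 5)
Step 2: Count runs R = 8.
Step 3: Under H0 (random ordering), E[R] = 2*n_A*n_B/(n_A+n_B) + 1 = 2*5*5/10 + 1 = 6.0000.
        Var[R] = 2*n_A*n_B*(2*n_A*n_B - n_A - n_B) / ((n_A+n_B)^2 * (n_A+n_B-1)) = 2000/900 = 2.2222.
        SD[R] = 1.4907.
Step 4: Continuity-corrected z = (R - 0.5 - E[R]) / SD[R] = (8 - 0.5 - 6.0000) / 1.4907 = 1.0062.
Step 5: Two-sided p-value via normal approximation = 2*(1 - Phi(|z|)) = 0.314305.
Step 6: alpha = 0.05. fail to reject H0.

R = 8, z = 1.0062, p = 0.314305, fail to reject H0.


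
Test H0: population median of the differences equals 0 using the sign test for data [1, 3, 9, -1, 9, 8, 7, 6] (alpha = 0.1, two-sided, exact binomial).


Step 1: Discard zero differences. Original n = 8; n_eff = number of nonzero differences = 8.
Nonzero differences (with sign): +1, +3, +9, -1, +9, +8, +7, +6
Step 2: Count signs: positive = 7, negative = 1.
Step 3: Under H0: P(positive) = 0.5, so the number of positives S ~ Bin(8, 0.5).
Step 4: Two-sided exact p-value = sum of Bin(8,0.5) probabilities at or below the observed probability = 0.070312.
Step 5: alpha = 0.1. reject H0.

n_eff = 8, pos = 7, neg = 1, p = 0.070312, reject H0.


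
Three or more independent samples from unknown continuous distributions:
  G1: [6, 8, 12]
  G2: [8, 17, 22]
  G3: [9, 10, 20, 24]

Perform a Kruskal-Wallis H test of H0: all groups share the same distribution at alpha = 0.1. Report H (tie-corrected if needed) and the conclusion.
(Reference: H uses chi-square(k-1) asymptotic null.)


Step 1: Combine all N = 10 observations and assign midranks.
sorted (value, group, rank): (6,G1,1), (8,G1,2.5), (8,G2,2.5), (9,G3,4), (10,G3,5), (12,G1,6), (17,G2,7), (20,G3,8), (22,G2,9), (24,G3,10)
Step 2: Sum ranks within each group.
R_1 = 9.5 (n_1 = 3)
R_2 = 18.5 (n_2 = 3)
R_3 = 27 (n_3 = 4)
Step 3: H = 12/(N(N+1)) * sum(R_i^2/n_i) - 3(N+1)
     = 12/(10*11) * (9.5^2/3 + 18.5^2/3 + 27^2/4) - 3*11
     = 0.109091 * 326.417 - 33
     = 2.609091.
Step 4: Ties present; correction factor C = 1 - 6/(10^3 - 10) = 0.993939. Corrected H = 2.609091 / 0.993939 = 2.625000.
Step 5: Under H0, H ~ chi^2(2); p-value = 0.269146.
Step 6: alpha = 0.1. fail to reject H0.

H = 2.6250, df = 2, p = 0.269146, fail to reject H0.


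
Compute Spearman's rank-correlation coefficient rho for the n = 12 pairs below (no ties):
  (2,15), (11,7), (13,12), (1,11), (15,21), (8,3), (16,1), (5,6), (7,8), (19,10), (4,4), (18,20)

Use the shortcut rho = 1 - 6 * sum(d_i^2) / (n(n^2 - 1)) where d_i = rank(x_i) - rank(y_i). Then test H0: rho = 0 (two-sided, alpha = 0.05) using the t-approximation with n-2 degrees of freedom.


Step 1: Rank x and y separately (midranks; no ties here).
rank(x): 2->2, 11->7, 13->8, 1->1, 15->9, 8->6, 16->10, 5->4, 7->5, 19->12, 4->3, 18->11
rank(y): 15->10, 7->5, 12->9, 11->8, 21->12, 3->2, 1->1, 6->4, 8->6, 10->7, 4->3, 20->11
Step 2: d_i = R_x(i) - R_y(i); compute d_i^2.
  (2-10)^2=64, (7-5)^2=4, (8-9)^2=1, (1-8)^2=49, (9-12)^2=9, (6-2)^2=16, (10-1)^2=81, (4-4)^2=0, (5-6)^2=1, (12-7)^2=25, (3-3)^2=0, (11-11)^2=0
sum(d^2) = 250.
Step 3: rho = 1 - 6*250 / (12*(12^2 - 1)) = 1 - 1500/1716 = 0.125874.
Step 4: Under H0, t = rho * sqrt((n-2)/(1-rho^2)) = 0.4012 ~ t(10).
Step 5: Two-sided p-value from the t-distribution with 10 df = 0.696683.
Step 6: alpha = 0.05. fail to reject H0.

rho = 0.1259, p = 0.696683, fail to reject H0 at alpha = 0.05.


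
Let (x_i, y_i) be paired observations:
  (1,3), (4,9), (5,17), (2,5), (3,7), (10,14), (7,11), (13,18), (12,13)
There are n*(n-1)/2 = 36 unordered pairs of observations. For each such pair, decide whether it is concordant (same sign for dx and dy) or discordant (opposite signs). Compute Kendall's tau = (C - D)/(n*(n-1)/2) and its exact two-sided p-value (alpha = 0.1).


Step 1: Enumerate the 36 unordered pairs (i,j) with i<j and classify each by sign(x_j-x_i) * sign(y_j-y_i).
  (1,2):dx=+3,dy=+6->C; (1,3):dx=+4,dy=+14->C; (1,4):dx=+1,dy=+2->C; (1,5):dx=+2,dy=+4->C
  (1,6):dx=+9,dy=+11->C; (1,7):dx=+6,dy=+8->C; (1,8):dx=+12,dy=+15->C; (1,9):dx=+11,dy=+10->C
  (2,3):dx=+1,dy=+8->C; (2,4):dx=-2,dy=-4->C; (2,5):dx=-1,dy=-2->C; (2,6):dx=+6,dy=+5->C
  (2,7):dx=+3,dy=+2->C; (2,8):dx=+9,dy=+9->C; (2,9):dx=+8,dy=+4->C; (3,4):dx=-3,dy=-12->C
  (3,5):dx=-2,dy=-10->C; (3,6):dx=+5,dy=-3->D; (3,7):dx=+2,dy=-6->D; (3,8):dx=+8,dy=+1->C
  (3,9):dx=+7,dy=-4->D; (4,5):dx=+1,dy=+2->C; (4,6):dx=+8,dy=+9->C; (4,7):dx=+5,dy=+6->C
  (4,8):dx=+11,dy=+13->C; (4,9):dx=+10,dy=+8->C; (5,6):dx=+7,dy=+7->C; (5,7):dx=+4,dy=+4->C
  (5,8):dx=+10,dy=+11->C; (5,9):dx=+9,dy=+6->C; (6,7):dx=-3,dy=-3->C; (6,8):dx=+3,dy=+4->C
  (6,9):dx=+2,dy=-1->D; (7,8):dx=+6,dy=+7->C; (7,9):dx=+5,dy=+2->C; (8,9):dx=-1,dy=-5->C
Step 2: C = 32, D = 4, total pairs = 36.
Step 3: tau = (C - D)/(n(n-1)/2) = (32 - 4)/36 = 0.777778.
Step 4: Exact two-sided p-value (enumerate n! = 362880 permutations of y under H0): p = 0.002425.
Step 5: alpha = 0.1. reject H0.

tau_b = 0.7778 (C=32, D=4), p = 0.002425, reject H0.


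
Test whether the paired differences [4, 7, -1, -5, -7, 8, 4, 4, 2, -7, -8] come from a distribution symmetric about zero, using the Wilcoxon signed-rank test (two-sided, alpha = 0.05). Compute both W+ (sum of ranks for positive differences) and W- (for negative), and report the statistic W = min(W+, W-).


Step 1: Drop any zero differences (none here) and take |d_i|.
|d| = [4, 7, 1, 5, 7, 8, 4, 4, 2, 7, 8]
Step 2: Midrank |d_i| (ties get averaged ranks).
ranks: |4|->4, |7|->8, |1|->1, |5|->6, |7|->8, |8|->10.5, |4|->4, |4|->4, |2|->2, |7|->8, |8|->10.5
Step 3: Attach original signs; sum ranks with positive sign and with negative sign.
W+ = 4 + 8 + 10.5 + 4 + 4 + 2 = 32.5
W- = 1 + 6 + 8 + 8 + 10.5 = 33.5
(Check: W+ + W- = 66 should equal n(n+1)/2 = 66.)
Step 4: Test statistic W = min(W+, W-) = 32.5.
Step 5: Ties in |d|, so use the tie-corrected normal approximation.
        E[W] = n(n+1)/4 = 11*12/4 = 33.
        Tie groups: |d|=4 (t=3), |d|=7 (t=3), |d|=8 (t=2); sum(t^3 - t) = 54.
        Var[W] = n(n+1)(2n+1)/24 - sum(t^3-t)/48 = 3036/24 - 54/48 = 125.375.
        z = (W - E[W]) / sqrt(Var[W]) = (32.5 - 33) / 11.1971 = -0.0447.
        Two-sided p = 2*Phi(z) = 0.964383.
Step 6: alpha = 0.05. fail to reject H0.

W+ = 32.5, W- = 33.5, W = min = 32.5, p = 0.964383, fail to reject H0.


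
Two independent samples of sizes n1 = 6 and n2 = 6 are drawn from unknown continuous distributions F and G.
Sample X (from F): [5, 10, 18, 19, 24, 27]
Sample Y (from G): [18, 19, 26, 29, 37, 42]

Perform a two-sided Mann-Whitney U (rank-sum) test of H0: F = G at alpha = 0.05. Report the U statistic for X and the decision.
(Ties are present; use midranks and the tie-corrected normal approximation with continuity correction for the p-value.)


Step 1: Combine and sort all 12 observations; assign midranks.
sorted (value, group): (5,X), (10,X), (18,X), (18,Y), (19,X), (19,Y), (24,X), (26,Y), (27,X), (29,Y), (37,Y), (42,Y)
ranks: 5->1, 10->2, 18->3.5, 18->3.5, 19->5.5, 19->5.5, 24->7, 26->8, 27->9, 29->10, 37->11, 42->12
Step 2: Rank sum for X: R1 = 1 + 2 + 3.5 + 5.5 + 7 + 9 = 28.
Step 3: U_X = R1 - n1(n1+1)/2 = 28 - 6*7/2 = 28 - 21 = 7.
       U_Y = n1*n2 - U_X = 36 - 7 = 29.
Step 4: Ties are present, so use the tie-corrected normal approximation (with continuity correction) for the p-value.
Step 5: p-value = 0.091554; compare to alpha = 0.05. fail to reject H0.

U_X = 7, p = 0.091554, fail to reject H0 at alpha = 0.05.


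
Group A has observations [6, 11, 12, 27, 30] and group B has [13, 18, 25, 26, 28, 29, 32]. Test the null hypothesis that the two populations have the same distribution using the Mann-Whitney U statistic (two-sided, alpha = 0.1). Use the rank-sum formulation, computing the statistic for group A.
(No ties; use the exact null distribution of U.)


Step 1: Combine and sort all 12 observations; assign midranks.
sorted (value, group): (6,X), (11,X), (12,X), (13,Y), (18,Y), (25,Y), (26,Y), (27,X), (28,Y), (29,Y), (30,X), (32,Y)
ranks: 6->1, 11->2, 12->3, 13->4, 18->5, 25->6, 26->7, 27->8, 28->9, 29->10, 30->11, 32->12
Step 2: Rank sum for X: R1 = 1 + 2 + 3 + 8 + 11 = 25.
Step 3: U_X = R1 - n1(n1+1)/2 = 25 - 5*6/2 = 25 - 15 = 10.
       U_Y = n1*n2 - U_X = 35 - 10 = 25.
Step 4: No ties, so the exact null distribution of U (based on enumerating the C(12,5) = 792 equally likely rank assignments) gives the two-sided p-value.
Step 5: p-value = 0.267677; compare to alpha = 0.1. fail to reject H0.

U_X = 10, p = 0.267677, fail to reject H0 at alpha = 0.1.


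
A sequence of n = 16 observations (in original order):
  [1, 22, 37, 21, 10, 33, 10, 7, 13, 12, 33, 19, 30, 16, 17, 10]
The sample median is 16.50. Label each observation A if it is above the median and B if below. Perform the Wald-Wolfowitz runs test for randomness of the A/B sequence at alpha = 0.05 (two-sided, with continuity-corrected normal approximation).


Step 1: Compute median = 16.50; label A = above, B = below.
Labels in order: BAAABABBBBAAABAB  (n_A = 8, n_B = 8)
Step 2: Count runs R = 9.
Step 3: Under H0 (random ordering), E[R] = 2*n_A*n_B/(n_A+n_B) + 1 = 2*8*8/16 + 1 = 9.0000.
        Var[R] = 2*n_A*n_B*(2*n_A*n_B - n_A - n_B) / ((n_A+n_B)^2 * (n_A+n_B-1)) = 14336/3840 = 3.7333.
        SD[R] = 1.9322.
Step 4: R = E[R], so z = 0 with no continuity correction.
Step 5: Two-sided p-value via normal approximation = 2*(1 - Phi(|z|)) = 1.000000.
Step 6: alpha = 0.05. fail to reject H0.

R = 9, z = 0.0000, p = 1.000000, fail to reject H0.


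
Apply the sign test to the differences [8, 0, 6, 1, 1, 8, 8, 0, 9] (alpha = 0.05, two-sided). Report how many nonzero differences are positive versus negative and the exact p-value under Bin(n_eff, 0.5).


Step 1: Discard zero differences. Original n = 9; n_eff = number of nonzero differences = 7.
Nonzero differences (with sign): +8, +6, +1, +1, +8, +8, +9
Step 2: Count signs: positive = 7, negative = 0.
Step 3: Under H0: P(positive) = 0.5, so the number of positives S ~ Bin(7, 0.5).
Step 4: Two-sided exact p-value = sum of Bin(7,0.5) probabilities at or below the observed probability = 0.015625.
Step 5: alpha = 0.05. reject H0.

n_eff = 7, pos = 7, neg = 0, p = 0.015625, reject H0.


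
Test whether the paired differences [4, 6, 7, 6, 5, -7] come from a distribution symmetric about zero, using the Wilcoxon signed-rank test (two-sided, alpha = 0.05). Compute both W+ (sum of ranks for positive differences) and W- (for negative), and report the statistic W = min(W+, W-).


Step 1: Drop any zero differences (none here) and take |d_i|.
|d| = [4, 6, 7, 6, 5, 7]
Step 2: Midrank |d_i| (ties get averaged ranks).
ranks: |4|->1, |6|->3.5, |7|->5.5, |6|->3.5, |5|->2, |7|->5.5
Step 3: Attach original signs; sum ranks with positive sign and with negative sign.
W+ = 1 + 3.5 + 5.5 + 3.5 + 2 = 15.5
W- = 5.5 = 5.5
(Check: W+ + W- = 21 should equal n(n+1)/2 = 21.)
Step 4: Test statistic W = min(W+, W-) = 5.5.
Step 5: Ties in |d|, so use the tie-corrected normal approximation.
        E[W] = n(n+1)/4 = 6*7/4 = 10.5.
        Tie groups: |d|=6 (t=2), |d|=7 (t=2); sum(t^3 - t) = 12.
        Var[W] = n(n+1)(2n+1)/24 - sum(t^3-t)/48 = 546/24 - 12/48 = 22.5.
        z = (W - E[W]) / sqrt(Var[W]) = (5.5 - 10.5) / 4.7434 = -1.0541.
        Two-sided p = 2*Phi(z) = 0.291841.
Step 6: alpha = 0.05. fail to reject H0.

W+ = 15.5, W- = 5.5, W = min = 5.5, p = 0.291841, fail to reject H0.


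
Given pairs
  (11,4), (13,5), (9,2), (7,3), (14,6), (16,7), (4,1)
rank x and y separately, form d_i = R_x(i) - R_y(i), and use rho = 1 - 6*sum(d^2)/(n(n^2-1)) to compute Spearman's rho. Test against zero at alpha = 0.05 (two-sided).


Step 1: Rank x and y separately (midranks; no ties here).
rank(x): 11->4, 13->5, 9->3, 7->2, 14->6, 16->7, 4->1
rank(y): 4->4, 5->5, 2->2, 3->3, 6->6, 7->7, 1->1
Step 2: d_i = R_x(i) - R_y(i); compute d_i^2.
  (4-4)^2=0, (5-5)^2=0, (3-2)^2=1, (2-3)^2=1, (6-6)^2=0, (7-7)^2=0, (1-1)^2=0
sum(d^2) = 2.
Step 3: rho = 1 - 6*2 / (7*(7^2 - 1)) = 1 - 12/336 = 0.964286.
Step 4: Under H0, t = rho * sqrt((n-2)/(1-rho^2)) = 8.1408 ~ t(5).
Step 5: Two-sided p-value from the t-distribution with 5 df = 0.000454.
Step 6: alpha = 0.05. reject H0.

rho = 0.9643, p = 0.000454, reject H0 at alpha = 0.05.


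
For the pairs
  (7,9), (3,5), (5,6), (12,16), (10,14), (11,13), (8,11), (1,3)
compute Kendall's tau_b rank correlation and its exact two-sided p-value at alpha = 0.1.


Step 1: Enumerate the 28 unordered pairs (i,j) with i<j and classify each by sign(x_j-x_i) * sign(y_j-y_i).
  (1,2):dx=-4,dy=-4->C; (1,3):dx=-2,dy=-3->C; (1,4):dx=+5,dy=+7->C; (1,5):dx=+3,dy=+5->C
  (1,6):dx=+4,dy=+4->C; (1,7):dx=+1,dy=+2->C; (1,8):dx=-6,dy=-6->C; (2,3):dx=+2,dy=+1->C
  (2,4):dx=+9,dy=+11->C; (2,5):dx=+7,dy=+9->C; (2,6):dx=+8,dy=+8->C; (2,7):dx=+5,dy=+6->C
  (2,8):dx=-2,dy=-2->C; (3,4):dx=+7,dy=+10->C; (3,5):dx=+5,dy=+8->C; (3,6):dx=+6,dy=+7->C
  (3,7):dx=+3,dy=+5->C; (3,8):dx=-4,dy=-3->C; (4,5):dx=-2,dy=-2->C; (4,6):dx=-1,dy=-3->C
  (4,7):dx=-4,dy=-5->C; (4,8):dx=-11,dy=-13->C; (5,6):dx=+1,dy=-1->D; (5,7):dx=-2,dy=-3->C
  (5,8):dx=-9,dy=-11->C; (6,7):dx=-3,dy=-2->C; (6,8):dx=-10,dy=-10->C; (7,8):dx=-7,dy=-8->C
Step 2: C = 27, D = 1, total pairs = 28.
Step 3: tau = (C - D)/(n(n-1)/2) = (27 - 1)/28 = 0.928571.
Step 4: Exact two-sided p-value (enumerate n! = 40320 permutations of y under H0): p = 0.000397.
Step 5: alpha = 0.1. reject H0.

tau_b = 0.9286 (C=27, D=1), p = 0.000397, reject H0.


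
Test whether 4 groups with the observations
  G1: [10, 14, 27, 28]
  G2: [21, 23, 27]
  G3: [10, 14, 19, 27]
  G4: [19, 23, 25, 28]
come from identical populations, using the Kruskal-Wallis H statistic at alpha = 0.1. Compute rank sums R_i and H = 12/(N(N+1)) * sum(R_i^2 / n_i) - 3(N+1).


Step 1: Combine all N = 15 observations and assign midranks.
sorted (value, group, rank): (10,G1,1.5), (10,G3,1.5), (14,G1,3.5), (14,G3,3.5), (19,G3,5.5), (19,G4,5.5), (21,G2,7), (23,G2,8.5), (23,G4,8.5), (25,G4,10), (27,G1,12), (27,G2,12), (27,G3,12), (28,G1,14.5), (28,G4,14.5)
Step 2: Sum ranks within each group.
R_1 = 31.5 (n_1 = 4)
R_2 = 27.5 (n_2 = 3)
R_3 = 22.5 (n_3 = 4)
R_4 = 38.5 (n_4 = 4)
Step 3: H = 12/(N(N+1)) * sum(R_i^2/n_i) - 3(N+1)
     = 12/(15*16) * (31.5^2/4 + 27.5^2/3 + 22.5^2/4 + 38.5^2/4) - 3*16
     = 0.050000 * 997.271 - 48
     = 1.863542.
Step 4: Ties present; correction factor C = 1 - 54/(15^3 - 15) = 0.983929. Corrected H = 1.863542 / 0.983929 = 1.893981.
Step 5: Under H0, H ~ chi^2(3); p-value = 0.594700.
Step 6: alpha = 0.1. fail to reject H0.

H = 1.8940, df = 3, p = 0.594700, fail to reject H0.


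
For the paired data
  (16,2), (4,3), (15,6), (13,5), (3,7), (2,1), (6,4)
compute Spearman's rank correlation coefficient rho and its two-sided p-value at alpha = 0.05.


Step 1: Rank x and y separately (midranks; no ties here).
rank(x): 16->7, 4->3, 15->6, 13->5, 3->2, 2->1, 6->4
rank(y): 2->2, 3->3, 6->6, 5->5, 7->7, 1->1, 4->4
Step 2: d_i = R_x(i) - R_y(i); compute d_i^2.
  (7-2)^2=25, (3-3)^2=0, (6-6)^2=0, (5-5)^2=0, (2-7)^2=25, (1-1)^2=0, (4-4)^2=0
sum(d^2) = 50.
Step 3: rho = 1 - 6*50 / (7*(7^2 - 1)) = 1 - 300/336 = 0.107143.
Step 4: Under H0, t = rho * sqrt((n-2)/(1-rho^2)) = 0.2410 ~ t(5).
Step 5: Two-sided p-value from the t-distribution with 5 df = 0.819151.
Step 6: alpha = 0.05. fail to reject H0.

rho = 0.1071, p = 0.819151, fail to reject H0 at alpha = 0.05.


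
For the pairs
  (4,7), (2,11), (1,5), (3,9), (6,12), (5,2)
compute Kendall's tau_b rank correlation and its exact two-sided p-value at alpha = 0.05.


Step 1: Enumerate the 15 unordered pairs (i,j) with i<j and classify each by sign(x_j-x_i) * sign(y_j-y_i).
  (1,2):dx=-2,dy=+4->D; (1,3):dx=-3,dy=-2->C; (1,4):dx=-1,dy=+2->D; (1,5):dx=+2,dy=+5->C
  (1,6):dx=+1,dy=-5->D; (2,3):dx=-1,dy=-6->C; (2,4):dx=+1,dy=-2->D; (2,5):dx=+4,dy=+1->C
  (2,6):dx=+3,dy=-9->D; (3,4):dx=+2,dy=+4->C; (3,5):dx=+5,dy=+7->C; (3,6):dx=+4,dy=-3->D
  (4,5):dx=+3,dy=+3->C; (4,6):dx=+2,dy=-7->D; (5,6):dx=-1,dy=-10->C
Step 2: C = 8, D = 7, total pairs = 15.
Step 3: tau = (C - D)/(n(n-1)/2) = (8 - 7)/15 = 0.066667.
Step 4: Exact two-sided p-value (enumerate n! = 720 permutations of y under H0): p = 1.000000.
Step 5: alpha = 0.05. fail to reject H0.

tau_b = 0.0667 (C=8, D=7), p = 1.000000, fail to reject H0.


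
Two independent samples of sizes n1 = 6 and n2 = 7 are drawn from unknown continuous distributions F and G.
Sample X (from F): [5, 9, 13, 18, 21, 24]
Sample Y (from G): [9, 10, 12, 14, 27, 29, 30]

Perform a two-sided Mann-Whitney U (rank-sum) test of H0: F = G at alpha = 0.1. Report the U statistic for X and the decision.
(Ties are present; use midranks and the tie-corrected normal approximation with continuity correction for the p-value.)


Step 1: Combine and sort all 13 observations; assign midranks.
sorted (value, group): (5,X), (9,X), (9,Y), (10,Y), (12,Y), (13,X), (14,Y), (18,X), (21,X), (24,X), (27,Y), (29,Y), (30,Y)
ranks: 5->1, 9->2.5, 9->2.5, 10->4, 12->5, 13->6, 14->7, 18->8, 21->9, 24->10, 27->11, 29->12, 30->13
Step 2: Rank sum for X: R1 = 1 + 2.5 + 6 + 8 + 9 + 10 = 36.5.
Step 3: U_X = R1 - n1(n1+1)/2 = 36.5 - 6*7/2 = 36.5 - 21 = 15.5.
       U_Y = n1*n2 - U_X = 42 - 15.5 = 26.5.
Step 4: Ties are present, so use the tie-corrected normal approximation (with continuity correction) for the p-value.
Step 5: p-value = 0.474443; compare to alpha = 0.1. fail to reject H0.

U_X = 15.5, p = 0.474443, fail to reject H0 at alpha = 0.1.


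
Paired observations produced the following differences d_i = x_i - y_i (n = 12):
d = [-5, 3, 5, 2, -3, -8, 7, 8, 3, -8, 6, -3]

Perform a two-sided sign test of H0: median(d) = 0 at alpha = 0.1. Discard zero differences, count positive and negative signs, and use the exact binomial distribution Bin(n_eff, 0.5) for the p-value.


Step 1: Discard zero differences. Original n = 12; n_eff = number of nonzero differences = 12.
Nonzero differences (with sign): -5, +3, +5, +2, -3, -8, +7, +8, +3, -8, +6, -3
Step 2: Count signs: positive = 7, negative = 5.
Step 3: Under H0: P(positive) = 0.5, so the number of positives S ~ Bin(12, 0.5).
Step 4: Two-sided exact p-value = sum of Bin(12,0.5) probabilities at or below the observed probability = 0.774414.
Step 5: alpha = 0.1. fail to reject H0.

n_eff = 12, pos = 7, neg = 5, p = 0.774414, fail to reject H0.


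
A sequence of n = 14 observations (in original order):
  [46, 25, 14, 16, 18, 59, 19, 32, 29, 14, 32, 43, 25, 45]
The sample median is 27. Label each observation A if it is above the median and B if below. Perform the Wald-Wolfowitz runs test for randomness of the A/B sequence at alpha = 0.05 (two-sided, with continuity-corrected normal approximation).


Step 1: Compute median = 27; label A = above, B = below.
Labels in order: ABBBBABAABAABA  (n_A = 7, n_B = 7)
Step 2: Count runs R = 9.
Step 3: Under H0 (random ordering), E[R] = 2*n_A*n_B/(n_A+n_B) + 1 = 2*7*7/14 + 1 = 8.0000.
        Var[R] = 2*n_A*n_B*(2*n_A*n_B - n_A - n_B) / ((n_A+n_B)^2 * (n_A+n_B-1)) = 8232/2548 = 3.2308.
        SD[R] = 1.7974.
Step 4: Continuity-corrected z = (R - 0.5 - E[R]) / SD[R] = (9 - 0.5 - 8.0000) / 1.7974 = 0.2782.
Step 5: Two-sided p-value via normal approximation = 2*(1 - Phi(|z|)) = 0.780879.
Step 6: alpha = 0.05. fail to reject H0.

R = 9, z = 0.2782, p = 0.780879, fail to reject H0.


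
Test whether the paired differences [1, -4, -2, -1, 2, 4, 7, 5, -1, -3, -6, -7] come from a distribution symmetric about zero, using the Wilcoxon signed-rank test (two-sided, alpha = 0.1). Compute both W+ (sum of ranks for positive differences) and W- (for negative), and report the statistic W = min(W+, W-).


Step 1: Drop any zero differences (none here) and take |d_i|.
|d| = [1, 4, 2, 1, 2, 4, 7, 5, 1, 3, 6, 7]
Step 2: Midrank |d_i| (ties get averaged ranks).
ranks: |1|->2, |4|->7.5, |2|->4.5, |1|->2, |2|->4.5, |4|->7.5, |7|->11.5, |5|->9, |1|->2, |3|->6, |6|->10, |7|->11.5
Step 3: Attach original signs; sum ranks with positive sign and with negative sign.
W+ = 2 + 4.5 + 7.5 + 11.5 + 9 = 34.5
W- = 7.5 + 4.5 + 2 + 2 + 6 + 10 + 11.5 = 43.5
(Check: W+ + W- = 78 should equal n(n+1)/2 = 78.)
Step 4: Test statistic W = min(W+, W-) = 34.5.
Step 5: Ties in |d|, so use the tie-corrected normal approximation.
        E[W] = n(n+1)/4 = 12*13/4 = 39.
        Tie groups: |d|=1 (t=3), |d|=2 (t=2), |d|=4 (t=2), |d|=7 (t=2); sum(t^3 - t) = 42.
        Var[W] = n(n+1)(2n+1)/24 - sum(t^3-t)/48 = 3900/24 - 42/48 = 161.625.
        z = (W - E[W]) / sqrt(Var[W]) = (34.5 - 39) / 12.7132 = -0.3540.
        Two-sided p = 2*Phi(z) = 0.723366.
Step 6: alpha = 0.1. fail to reject H0.

W+ = 34.5, W- = 43.5, W = min = 34.5, p = 0.723366, fail to reject H0.


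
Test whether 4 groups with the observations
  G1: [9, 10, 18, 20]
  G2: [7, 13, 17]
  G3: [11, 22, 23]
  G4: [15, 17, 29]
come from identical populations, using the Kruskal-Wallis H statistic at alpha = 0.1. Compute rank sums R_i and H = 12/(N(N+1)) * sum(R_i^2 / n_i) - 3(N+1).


Step 1: Combine all N = 13 observations and assign midranks.
sorted (value, group, rank): (7,G2,1), (9,G1,2), (10,G1,3), (11,G3,4), (13,G2,5), (15,G4,6), (17,G2,7.5), (17,G4,7.5), (18,G1,9), (20,G1,10), (22,G3,11), (23,G3,12), (29,G4,13)
Step 2: Sum ranks within each group.
R_1 = 24 (n_1 = 4)
R_2 = 13.5 (n_2 = 3)
R_3 = 27 (n_3 = 3)
R_4 = 26.5 (n_4 = 3)
Step 3: H = 12/(N(N+1)) * sum(R_i^2/n_i) - 3(N+1)
     = 12/(13*14) * (24^2/4 + 13.5^2/3 + 27^2/3 + 26.5^2/3) - 3*14
     = 0.065934 * 681.833 - 42
     = 2.956044.
Step 4: Ties present; correction factor C = 1 - 6/(13^3 - 13) = 0.997253. Corrected H = 2.956044 / 0.997253 = 2.964187.
Step 5: Under H0, H ~ chi^2(3); p-value = 0.397180.
Step 6: alpha = 0.1. fail to reject H0.

H = 2.9642, df = 3, p = 0.397180, fail to reject H0.


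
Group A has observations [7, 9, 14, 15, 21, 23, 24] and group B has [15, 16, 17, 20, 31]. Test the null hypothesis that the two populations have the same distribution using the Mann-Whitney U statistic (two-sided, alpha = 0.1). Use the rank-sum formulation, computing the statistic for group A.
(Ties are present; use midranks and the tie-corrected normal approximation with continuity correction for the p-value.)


Step 1: Combine and sort all 12 observations; assign midranks.
sorted (value, group): (7,X), (9,X), (14,X), (15,X), (15,Y), (16,Y), (17,Y), (20,Y), (21,X), (23,X), (24,X), (31,Y)
ranks: 7->1, 9->2, 14->3, 15->4.5, 15->4.5, 16->6, 17->7, 20->8, 21->9, 23->10, 24->11, 31->12
Step 2: Rank sum for X: R1 = 1 + 2 + 3 + 4.5 + 9 + 10 + 11 = 40.5.
Step 3: U_X = R1 - n1(n1+1)/2 = 40.5 - 7*8/2 = 40.5 - 28 = 12.5.
       U_Y = n1*n2 - U_X = 35 - 12.5 = 22.5.
Step 4: Ties are present, so use the tie-corrected normal approximation (with continuity correction) for the p-value.
Step 5: p-value = 0.464120; compare to alpha = 0.1. fail to reject H0.

U_X = 12.5, p = 0.464120, fail to reject H0 at alpha = 0.1.


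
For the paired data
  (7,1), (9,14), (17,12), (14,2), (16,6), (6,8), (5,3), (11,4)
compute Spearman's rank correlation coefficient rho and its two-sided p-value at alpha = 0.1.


Step 1: Rank x and y separately (midranks; no ties here).
rank(x): 7->3, 9->4, 17->8, 14->6, 16->7, 6->2, 5->1, 11->5
rank(y): 1->1, 14->8, 12->7, 2->2, 6->5, 8->6, 3->3, 4->4
Step 2: d_i = R_x(i) - R_y(i); compute d_i^2.
  (3-1)^2=4, (4-8)^2=16, (8-7)^2=1, (6-2)^2=16, (7-5)^2=4, (2-6)^2=16, (1-3)^2=4, (5-4)^2=1
sum(d^2) = 62.
Step 3: rho = 1 - 6*62 / (8*(8^2 - 1)) = 1 - 372/504 = 0.261905.
Step 4: Under H0, t = rho * sqrt((n-2)/(1-rho^2)) = 0.6647 ~ t(6).
Step 5: Two-sided p-value from the t-distribution with 6 df = 0.530923.
Step 6: alpha = 0.1. fail to reject H0.

rho = 0.2619, p = 0.530923, fail to reject H0 at alpha = 0.1.


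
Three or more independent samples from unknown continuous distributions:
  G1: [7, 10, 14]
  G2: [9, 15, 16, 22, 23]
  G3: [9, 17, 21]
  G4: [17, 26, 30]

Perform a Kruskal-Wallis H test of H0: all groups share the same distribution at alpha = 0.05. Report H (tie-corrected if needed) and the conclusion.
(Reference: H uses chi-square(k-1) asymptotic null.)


Step 1: Combine all N = 14 observations and assign midranks.
sorted (value, group, rank): (7,G1,1), (9,G2,2.5), (9,G3,2.5), (10,G1,4), (14,G1,5), (15,G2,6), (16,G2,7), (17,G3,8.5), (17,G4,8.5), (21,G3,10), (22,G2,11), (23,G2,12), (26,G4,13), (30,G4,14)
Step 2: Sum ranks within each group.
R_1 = 10 (n_1 = 3)
R_2 = 38.5 (n_2 = 5)
R_3 = 21 (n_3 = 3)
R_4 = 35.5 (n_4 = 3)
Step 3: H = 12/(N(N+1)) * sum(R_i^2/n_i) - 3(N+1)
     = 12/(14*15) * (10^2/3 + 38.5^2/5 + 21^2/3 + 35.5^2/3) - 3*15
     = 0.057143 * 896.867 - 45
     = 6.249524.
Step 4: Ties present; correction factor C = 1 - 12/(14^3 - 14) = 0.995604. Corrected H = 6.249524 / 0.995604 = 6.277116.
Step 5: Under H0, H ~ chi^2(3); p-value = 0.098879.
Step 6: alpha = 0.05. fail to reject H0.

H = 6.2771, df = 3, p = 0.098879, fail to reject H0.


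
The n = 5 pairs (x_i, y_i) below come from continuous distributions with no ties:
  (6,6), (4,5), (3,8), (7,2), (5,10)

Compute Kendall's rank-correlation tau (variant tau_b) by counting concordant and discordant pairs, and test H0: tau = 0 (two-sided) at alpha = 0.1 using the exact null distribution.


Step 1: Enumerate the 10 unordered pairs (i,j) with i<j and classify each by sign(x_j-x_i) * sign(y_j-y_i).
  (1,2):dx=-2,dy=-1->C; (1,3):dx=-3,dy=+2->D; (1,4):dx=+1,dy=-4->D; (1,5):dx=-1,dy=+4->D
  (2,3):dx=-1,dy=+3->D; (2,4):dx=+3,dy=-3->D; (2,5):dx=+1,dy=+5->C; (3,4):dx=+4,dy=-6->D
  (3,5):dx=+2,dy=+2->C; (4,5):dx=-2,dy=+8->D
Step 2: C = 3, D = 7, total pairs = 10.
Step 3: tau = (C - D)/(n(n-1)/2) = (3 - 7)/10 = -0.400000.
Step 4: Exact two-sided p-value (enumerate n! = 120 permutations of y under H0): p = 0.483333.
Step 5: alpha = 0.1. fail to reject H0.

tau_b = -0.4000 (C=3, D=7), p = 0.483333, fail to reject H0.


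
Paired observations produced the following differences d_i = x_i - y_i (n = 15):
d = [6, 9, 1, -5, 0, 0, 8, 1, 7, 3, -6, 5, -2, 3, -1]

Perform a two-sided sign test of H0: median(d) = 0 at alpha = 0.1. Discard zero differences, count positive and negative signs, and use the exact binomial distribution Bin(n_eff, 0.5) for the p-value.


Step 1: Discard zero differences. Original n = 15; n_eff = number of nonzero differences = 13.
Nonzero differences (with sign): +6, +9, +1, -5, +8, +1, +7, +3, -6, +5, -2, +3, -1
Step 2: Count signs: positive = 9, negative = 4.
Step 3: Under H0: P(positive) = 0.5, so the number of positives S ~ Bin(13, 0.5).
Step 4: Two-sided exact p-value = sum of Bin(13,0.5) probabilities at or below the observed probability = 0.266846.
Step 5: alpha = 0.1. fail to reject H0.

n_eff = 13, pos = 9, neg = 4, p = 0.266846, fail to reject H0.


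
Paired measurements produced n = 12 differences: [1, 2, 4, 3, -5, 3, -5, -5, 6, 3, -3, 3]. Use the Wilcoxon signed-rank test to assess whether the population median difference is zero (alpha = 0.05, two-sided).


Step 1: Drop any zero differences (none here) and take |d_i|.
|d| = [1, 2, 4, 3, 5, 3, 5, 5, 6, 3, 3, 3]
Step 2: Midrank |d_i| (ties get averaged ranks).
ranks: |1|->1, |2|->2, |4|->8, |3|->5, |5|->10, |3|->5, |5|->10, |5|->10, |6|->12, |3|->5, |3|->5, |3|->5
Step 3: Attach original signs; sum ranks with positive sign and with negative sign.
W+ = 1 + 2 + 8 + 5 + 5 + 12 + 5 + 5 = 43
W- = 10 + 10 + 10 + 5 = 35
(Check: W+ + W- = 78 should equal n(n+1)/2 = 78.)
Step 4: Test statistic W = min(W+, W-) = 35.
Step 5: Ties in |d|, so use the tie-corrected normal approximation.
        E[W] = n(n+1)/4 = 12*13/4 = 39.
        Tie groups: |d|=3 (t=5), |d|=5 (t=3); sum(t^3 - t) = 144.
        Var[W] = n(n+1)(2n+1)/24 - sum(t^3-t)/48 = 3900/24 - 144/48 = 159.5.
        z = (W - E[W]) / sqrt(Var[W]) = (35 - 39) / 12.6293 = -0.3167.
        Two-sided p = 2*Phi(z) = 0.751454.
Step 6: alpha = 0.05. fail to reject H0.

W+ = 43, W- = 35, W = min = 35, p = 0.751454, fail to reject H0.
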